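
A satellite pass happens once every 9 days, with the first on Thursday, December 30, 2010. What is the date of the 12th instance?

April 8, 2011

The 12th occurrence is 11 intervals after the first: 11 × 9 = 99 days after December 30, 2010.
December has 31 days — 1 day to the end of December leaves 98.
January has 31 days (67 left).
February has 28 days (39 left).
March has 31 days (8 left).
8 days into April → April 8, 2011.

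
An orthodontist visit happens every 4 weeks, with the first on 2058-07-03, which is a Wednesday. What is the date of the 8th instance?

2059-01-15

The 8th occurrence is 7 intervals after the first: 7 × 28 = 196 days after 2058-07-03.
July has 31 days — 28 days to the end of July leaves 168.
August has 31 days (137 left).
September has 30 days (107 left).
October has 31 days (76 left).
November has 30 days (46 left).
December has 31 days (15 left).
15 days into January → 2059-01-15.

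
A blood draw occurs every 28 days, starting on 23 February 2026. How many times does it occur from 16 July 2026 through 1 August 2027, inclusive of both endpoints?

Occurrences land 28·i days after 23 February 2026 for i = 0, 1, 2, …
16 July 2026 is 143 days after the start; 143 ÷ 28 = 5 remainder 3; since the remainder is 3, round up to i = 6. First occurrence in the window: #7 on 10 August 2026 (6×28 = 168 days in).
1 August 2027 is 524 days after the start; 524 ÷ 28 = 18 remainder 20. Last occurrence in the window: #19 on 12 July 2027.
Occurrences #7 through #19: 13 in total.

13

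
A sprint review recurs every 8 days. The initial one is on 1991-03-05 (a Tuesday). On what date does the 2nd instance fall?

The 2nd occurrence is 1 interval after the first: 1 × 8 = 8 days after 1991-03-05.
8 days later is 1991-03-13.

1991-03-13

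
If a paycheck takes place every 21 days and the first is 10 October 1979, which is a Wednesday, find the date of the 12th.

The 12th occurrence is 11 intervals after the first: 11 × 21 = 231 days after 10 October 1979.
October has 31 days — 21 days to the end of October leaves 210.
November has 30 days (180 left).
December has 31 days (149 left).
January has 31 days (118 left).
February has 29 days (89 left).
March has 31 days (58 left).
April has 30 days (28 left).
28 days into May → 28 May 1980.

28 May 1980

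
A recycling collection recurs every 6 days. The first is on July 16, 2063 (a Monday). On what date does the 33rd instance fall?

The 33rd occurrence is 32 intervals after the first: 32 × 6 = 192 days after July 16, 2063.
July has 31 days — 15 days to the end of July leaves 177.
August has 31 days (146 left).
September has 30 days (116 left).
October has 31 days (85 left).
November has 30 days (55 left).
December has 31 days (24 left).
24 days into January → January 24, 2064.

January 24, 2064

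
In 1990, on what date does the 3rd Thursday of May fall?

May 1990 begins on a Tuesday, so the first Thursday is May 3 (2 days later).
The 3rd Thursday is 2 weeks later: 3 + 14 = 17.

17 May 1990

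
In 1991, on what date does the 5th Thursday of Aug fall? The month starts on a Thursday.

Aug 1991 begins on a Thursday, so the first Thursday is Aug 1.
The 5th Thursday is 4 weeks later: 1 + 28 = 29.

Aug 29, 1991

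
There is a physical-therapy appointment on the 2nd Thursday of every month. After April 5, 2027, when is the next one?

April 8, 2027

April 2027 starts on a Thursday; its first Thursday is the 1st, so the 2nd Thursday is the 8th — April 8, 2027.
April 8, 2027 is after April 5, 2027, so that is the next one.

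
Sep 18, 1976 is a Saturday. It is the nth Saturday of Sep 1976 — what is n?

Day 18 falls in week ⌈18/7⌉ of the month.
Days 1–7 hold the 1st Saturday, 8–14 the 2nd, 15–21 the 3rd, 22–28 the 4th, 29–31 the 5th.
18 is in the range for the 3rd.

3rd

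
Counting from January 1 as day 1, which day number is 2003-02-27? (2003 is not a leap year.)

Days in months before February: 31 = 31.
Plus 27 days into February → day 58.

58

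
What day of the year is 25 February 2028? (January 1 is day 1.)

56

Days in months before February: 31 = 31.
Plus 25 days into February → day 56.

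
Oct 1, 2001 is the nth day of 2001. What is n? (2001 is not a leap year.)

274

Days in months before Oct: 31 + 28 + 31 + 30 + 31 + 30 + 31 + 31 + 30 = 273.
Plus 1 day into Oct → day 274.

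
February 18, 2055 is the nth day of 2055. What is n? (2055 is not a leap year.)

Days in months before February: 31 = 31.
Plus 18 days into February → day 49.

49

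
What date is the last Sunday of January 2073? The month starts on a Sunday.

January 29, 2073

January 2073 begins on a Sunday, so the first Sunday is January 1.
January 2073 has 31 days. Adding weeks: 1, 8, 15, 22, 29 — the last one ≤ 31 is the 29th.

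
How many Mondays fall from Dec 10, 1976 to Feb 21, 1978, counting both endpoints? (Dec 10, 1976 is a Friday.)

Dec 10, 1976 is a Friday; the first Monday on or after it is Dec 13, 1976 (3 days later).
From Dec 13, 1976 to Feb 21, 1978: 18 + 365 + 52 = 435 days (rest of 1976, 1977, to Feb 21, 1978 in 1978).
435 ÷ 7 = 62 full weeks with remainder 1, so 62 more Mondays after the first → 63.

63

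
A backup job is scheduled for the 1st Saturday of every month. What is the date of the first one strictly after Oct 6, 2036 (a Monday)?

Nov 1, 2036

Oct 2036 starts on a Wednesday, so its 1st Saturday is Oct 4, 2036 (3 days in).
That is not after Oct 6, 2036, so look at Nov 2036.
Nov 2036 starts on a Saturday, so its 1st Saturday is Nov 1, 2036.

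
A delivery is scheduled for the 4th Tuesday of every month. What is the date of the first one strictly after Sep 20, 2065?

Sep 22, 2065

Sep 2065 starts on a Tuesday; its first Tuesday is the 1st, so the 4th Tuesday is the 22nd — Sep 22, 2065.
Sep 22, 2065 is after Sep 20, 2065, so that is the next one.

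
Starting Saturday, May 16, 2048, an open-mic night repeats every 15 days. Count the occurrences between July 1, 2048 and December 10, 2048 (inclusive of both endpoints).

Occurrences land 15·i days after May 16, 2048 for i = 0, 1, 2, …
July 1, 2048 is 46 days after the start; 46 ÷ 15 = 3 remainder 1; since the remainder is 1, round up to i = 4. First occurrence in the window: #5 on July 15, 2048 (4×15 = 60 days in).
December 10, 2048 is 208 days after the start; 208 ÷ 15 = 13 remainder 13. Last occurrence in the window: #14 on November 27, 2048.
Occurrences #5 through #14: 10 in total.

10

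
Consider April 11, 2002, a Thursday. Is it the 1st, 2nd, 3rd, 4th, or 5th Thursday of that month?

2nd

Day 11 falls in week ⌈11/7⌉ of the month.
Days 1–7 hold the 1st Thursday, 8–14 the 2nd, 15–21 the 3rd, 22–28 the 4th, 29–31 the 5th.
11 is in the range for the 2nd.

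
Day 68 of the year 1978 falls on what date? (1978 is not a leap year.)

January has 31 days (68 − 31 = 37 remain).
February has 28 days (37 − 28 = 9 remain).
9 into March → March 9.

March 9, 1978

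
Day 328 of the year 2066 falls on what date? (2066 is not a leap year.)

Jan has 31 days (328 − 31 = 297 remain).
Feb has 28 days (297 − 28 = 269 remain).
Mar has 31 days (269 − 31 = 238 remain).
Apr has 30 days (238 − 30 = 208 remain).
May has 31 days (208 − 31 = 177 remain).
Jun has 30 days (177 − 30 = 147 remain).
Jul has 31 days (147 − 31 = 116 remain).
Aug has 31 days (116 − 31 = 85 remain).
Sep has 30 days (85 − 30 = 55 remain).
Oct has 31 days (55 − 31 = 24 remain).
24 into Nov → Nov 24.

Nov 24, 2066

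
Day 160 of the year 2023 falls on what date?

January has 31 days (160 − 31 = 129 remain).
February has 28 days (129 − 28 = 101 remain).
March has 31 days (101 − 31 = 70 remain).
April has 30 days (70 − 30 = 40 remain).
May has 31 days (40 − 31 = 9 remain).
9 into June → June 9.

9 June 2023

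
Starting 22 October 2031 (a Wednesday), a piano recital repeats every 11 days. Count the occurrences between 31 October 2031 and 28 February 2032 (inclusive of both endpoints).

Occurrences land 11·i days after 22 October 2031 for i = 0, 1, 2, …
31 October 2031 is 9 days after the start; 9 ÷ 11 = 0 remainder 9; since the remainder is 9, round up to i = 1. First occurrence in the window: #2 on 2 November 2031 (1×11 = 11 days in).
28 February 2032 is 129 days after the start; 129 ÷ 11 = 11 remainder 8. Last occurrence in the window: #12 on 20 February 2032.
Occurrences #2 through #12: 11 in total.

11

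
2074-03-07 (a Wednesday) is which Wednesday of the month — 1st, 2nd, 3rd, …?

Day 7 falls in week ⌈7/7⌉ of the month.
Days 1–7 hold the 1st Wednesday, 8–14 the 2nd, 15–21 the 3rd, 22–28 the 4th, 29–31 the 5th.
7 is in the range for the 1st.

1st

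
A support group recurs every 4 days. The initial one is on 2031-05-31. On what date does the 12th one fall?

2031-07-14

The 12th occurrence is 11 intervals after the first: 11 × 4 = 44 days after 2031-05-31.
May has 31 days — 0 days to the end of May leaves 44.
June has 30 days (14 left).
14 days into July → 2031-07-14.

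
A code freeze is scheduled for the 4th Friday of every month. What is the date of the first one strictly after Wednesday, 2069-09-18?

2069-09-27

September 2069 starts on a Sunday; its first Friday is the 6th, so the 4th Friday is the 27th — 2069-09-27.
2069-09-27 is after 2069-09-18, so that is the next one.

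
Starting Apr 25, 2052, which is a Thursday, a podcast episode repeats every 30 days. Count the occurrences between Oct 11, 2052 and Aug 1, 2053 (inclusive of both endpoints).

10

Occurrences land 30·i days after Apr 25, 2052 for i = 0, 1, 2, …
Oct 11, 2052 is 169 days after the start; 169 ÷ 30 = 5 remainder 19; since the remainder is 19, round up to i = 6. First occurrence in the window: #7 on Oct 22, 2052 (6×30 = 180 days in).
Aug 1, 2053 is 463 days after the start; 463 ÷ 30 = 15 remainder 13. Last occurrence in the window: #16 on Jul 19, 2053.
Occurrences #7 through #16: 10 in total.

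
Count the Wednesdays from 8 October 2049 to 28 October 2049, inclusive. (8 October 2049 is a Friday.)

3

8 October 2049 is a Friday; the first Wednesday on or after it is 13 October 2049 (5 days later).
From 13 October 2049 to 28 October 2049 is 28 − 13 = 15 days.
15 ÷ 7 = 2 full weeks with remainder 1, so 2 more Wednesdays after the first → 3.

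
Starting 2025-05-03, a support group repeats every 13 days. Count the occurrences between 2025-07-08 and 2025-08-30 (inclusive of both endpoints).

4

Occurrences land 13·i days after 2025-05-03 for i = 0, 1, 2, …
2025-07-08 is 66 days after the start; 66 ÷ 13 = 5 remainder 1; since the remainder is 1, round up to i = 6. First occurrence in the window: #7 on 2025-07-20 (6×13 = 78 days in).
2025-08-30 is 119 days after the start; 119 ÷ 13 = 9 remainder 2. Last occurrence in the window: #10 on 2025-08-28.
Occurrences #7 through #10: 4 in total.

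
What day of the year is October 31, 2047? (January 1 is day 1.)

304

Days in months before October: 31 + 28 + 31 + 30 + 31 + 30 + 31 + 31 + 30 = 273.
Plus 31 days into October → day 304.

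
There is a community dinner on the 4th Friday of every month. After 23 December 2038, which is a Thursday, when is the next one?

December 2038 starts on a Wednesday; its first Friday is the 3rd, so the 4th Friday is the 24th — 24 December 2038.
24 December 2038 is after 23 December 2038, so that is the next one.

24 December 2038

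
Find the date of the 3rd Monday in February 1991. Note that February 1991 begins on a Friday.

February 1991 begins on a Friday, so the first Monday is February 4 (3 days later).
The 3rd Monday is 2 weeks later: 4 + 14 = 18.

February 18, 1991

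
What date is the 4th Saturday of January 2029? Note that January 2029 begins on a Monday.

January 2029 begins on a Monday, so the first Saturday is January 6 (5 days later).
The 4th Saturday is 3 weeks later: 6 + 21 = 27.

2029-01-27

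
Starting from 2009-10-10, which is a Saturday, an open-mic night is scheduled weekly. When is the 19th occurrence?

The 19th occurrence is 18 intervals after the first: 18 × 7 = 126 days after 2009-10-10.
October has 31 days — 21 days to the end of October leaves 105.
November has 30 days (75 left).
December has 31 days (44 left).
January has 31 days (13 left).
13 days into February → 2010-02-13.

2010-02-13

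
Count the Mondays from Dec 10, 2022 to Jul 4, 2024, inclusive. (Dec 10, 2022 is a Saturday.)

82

Dec 10, 2022 is a Saturday; the first Monday on or after it is Dec 12, 2022 (2 days later).
From Dec 12, 2022 to Jul 4, 2024: 19 + 365 + 186 = 570 days (rest of 2022, 2023, to Jul 4, 2024 in 2024).
570 ÷ 7 = 81 full weeks with remainder 3, so 81 more Mondays after the first → 82.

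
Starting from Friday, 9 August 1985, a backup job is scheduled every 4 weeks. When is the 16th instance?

The 16th occurrence is 15 intervals after the first: 15 × 28 = 420 days after 9 August 1985.
August has 31 days — 22 days to the end of August leaves 398.
September has 30 days (368 left).
October has 31 days (337 left).
November has 30 days (307 left).
December has 31 days (276 left).
January has 31 days (245 left).
February has 28 days (217 left).
March has 31 days (186 left).
April has 30 days (156 left).
May has 31 days (125 left).
June has 30 days (95 left).
July has 31 days (64 left).
August has 31 days (33 left).
September has 30 days (3 left).
3 days into October → 3 October 1986.

3 October 1986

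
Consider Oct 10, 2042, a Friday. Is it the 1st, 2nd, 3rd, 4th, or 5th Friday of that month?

Day 10 falls in week ⌈10/7⌉ of the month.
Days 1–7 hold the 1st Friday, 8–14 the 2nd, 15–21 the 3rd, 22–28 the 4th, 29–31 the 5th.
10 is in the range for the 2nd.

2nd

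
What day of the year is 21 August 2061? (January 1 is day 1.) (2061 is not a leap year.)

233

Days in months before August: 31 + 28 + 31 + 30 + 31 + 30 + 31 = 212.
Plus 21 days into August → day 233.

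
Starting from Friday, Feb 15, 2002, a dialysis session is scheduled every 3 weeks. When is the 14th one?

The 14th occurrence is 13 intervals after the first: 13 × 21 = 273 days after Feb 15, 2002.
Feb has 28 days — 13 days to the end of Feb leaves 260.
Mar has 31 days (229 left).
Apr has 30 days (199 left).
May has 31 days (168 left).
Jun has 30 days (138 left).
Jul has 31 days (107 left).
Aug has 31 days (76 left).
Sep has 30 days (46 left).
Oct has 31 days (15 left).
15 days into Nov → Nov 15, 2002.

Nov 15, 2002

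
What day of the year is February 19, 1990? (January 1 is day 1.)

50

Days in months before February: 31 = 31.
Plus 19 days into February → day 50.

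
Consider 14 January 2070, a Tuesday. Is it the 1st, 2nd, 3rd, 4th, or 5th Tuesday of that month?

Day 14 falls in week ⌈14/7⌉ of the month.
Days 1–7 hold the 1st Tuesday, 8–14 the 2nd, 15–21 the 3rd, 22–28 the 4th, 29–31 the 5th.
14 is in the range for the 2nd.

2nd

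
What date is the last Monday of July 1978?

July 31, 1978

The first Monday of July 1978 is July 3.
July 1978 has 31 days. Adding weeks: 3, 10, 17, 24, 31 — the last one ≤ 31 is the 31st.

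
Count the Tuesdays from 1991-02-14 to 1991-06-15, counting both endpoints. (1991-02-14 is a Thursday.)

1991-02-14 is a Thursday; the first Tuesday on or after it is 1991-02-19 (5 days later).
From 1991-02-19 to 1991-06-15: 9 + 31 + 30 + 31 + 15 = 116 days (rest of February, March, April, May, June).
116 ÷ 7 = 16 full weeks with remainder 4, so 16 more Tuesdays after the first → 17.

17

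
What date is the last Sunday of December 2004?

26 December 2004

The first Sunday of December 2004 is December 5.
December 2004 has 31 days. Adding weeks: 5, 12, 19, 26 — the last one ≤ 31 is the 26th.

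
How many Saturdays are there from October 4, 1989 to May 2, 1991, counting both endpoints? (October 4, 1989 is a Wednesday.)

October 4, 1989 is a Wednesday; the first Saturday on or after it is October 7, 1989 (3 days later).
From October 7, 1989 to May 2, 1991: 85 + 365 + 122 = 572 days (rest of 1989, 1990, to May 2, 1991 in 1991).
572 ÷ 7 = 81 full weeks with remainder 5, so 81 more Saturdays after the first → 82.

82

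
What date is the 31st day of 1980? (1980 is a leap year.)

Jan 31, 1980

31 into Jan → Jan 31.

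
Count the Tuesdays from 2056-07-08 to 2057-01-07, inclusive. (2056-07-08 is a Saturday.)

2056-07-08 is a Saturday; the first Tuesday on or after it is 2056-07-11 (3 days later).
From 2056-07-11 to 2057-01-07: 20 + 31 + 30 + 31 + 30 + 31 + 7 = 180 days (rest of July, August, September, October, November, December, January).
180 ÷ 7 = 25 full weeks with remainder 5, so 25 more Tuesdays after the first → 26.

26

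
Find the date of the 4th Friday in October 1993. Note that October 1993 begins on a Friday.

October 1993 begins on a Friday, so the first Friday is October 1.
The 4th Friday is 3 weeks later: 1 + 21 = 22.

1993-10-22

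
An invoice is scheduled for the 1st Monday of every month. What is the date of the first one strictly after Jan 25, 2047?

Feb 4, 2047

Jan 2047 starts on a Tuesday, so its 1st Monday is Jan 7, 2047 (6 days in).
That is not after Jan 25, 2047, so look at Feb 2047.
Feb 2047 starts on a Friday, so its 1st Monday is Feb 4, 2047 (3 days in).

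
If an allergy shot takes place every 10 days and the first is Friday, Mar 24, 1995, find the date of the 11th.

The 11th occurrence is 10 intervals after the first: 10 × 10 = 100 days after Mar 24, 1995.
Mar has 31 days — 7 days to the end of Mar leaves 93.
Apr has 30 days (63 left).
May has 31 days (32 left).
Jun has 30 days (2 left).
2 days into Jul → Jul 2, 1995.

Jul 2, 1995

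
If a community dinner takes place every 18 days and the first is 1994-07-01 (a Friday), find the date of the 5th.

The 5th occurrence is 4 intervals after the first: 4 × 18 = 72 days after 1994-07-01.
July has 31 days — 30 days to the end of July leaves 42.
August has 31 days (11 left).
11 days into September → 1994-09-11.

1994-09-11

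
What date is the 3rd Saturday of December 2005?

2005-12-17

December 2005 begins on a Thursday, so the first Saturday is December 3 (2 days later).
The 3rd Saturday is 2 weeks later: 3 + 14 = 17.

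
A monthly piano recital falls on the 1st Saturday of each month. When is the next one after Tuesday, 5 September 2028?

7 October 2028

September 2028 starts on a Friday, so its 1st Saturday is 2 September 2028 (1 day in).
That is not after 5 September 2028, so look at October 2028.
October 2028 starts on a Sunday, so its 1st Saturday is 7 October 2028 (6 days in).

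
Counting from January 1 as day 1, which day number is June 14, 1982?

Days in months before June: 31 + 28 + 31 + 30 + 31 = 151.
Plus 14 days into June → day 165.

165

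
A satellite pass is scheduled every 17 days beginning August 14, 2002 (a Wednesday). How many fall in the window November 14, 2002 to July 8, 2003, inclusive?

14

Occurrences land 17·i days after August 14, 2002 for i = 0, 1, 2, …
November 14, 2002 is 92 days after the start; 92 ÷ 17 = 5 remainder 7; since the remainder is 7, round up to i = 6. First occurrence in the window: #7 on November 24, 2002 (6×17 = 102 days in).
July 8, 2003 is 328 days after the start; 328 ÷ 17 = 19 remainder 5. Last occurrence in the window: #20 on July 3, 2003.
Occurrences #7 through #20: 14 in total.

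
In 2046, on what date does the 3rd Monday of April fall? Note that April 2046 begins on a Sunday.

April 2046 begins on a Sunday, so the first Monday is April 2 (1 day later).
The 3rd Monday is 2 weeks later: 2 + 14 = 16.

16 April 2046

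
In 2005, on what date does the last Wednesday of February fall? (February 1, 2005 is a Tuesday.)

February 2005 begins on a Tuesday, so the first Wednesday is February 2 (1 day later).
February 2005 has 28 days. Adding weeks: 2, 9, 16, 23 — the last one ≤ 28 is the 23rd.

23 February 2005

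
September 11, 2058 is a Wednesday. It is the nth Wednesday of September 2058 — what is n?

2nd

Day 11 falls in week ⌈11/7⌉ of the month.
Days 1–7 hold the 1st Wednesday, 8–14 the 2nd, 15–21 the 3rd, 22–28 the 4th, 29–31 the 5th.
11 is in the range for the 2nd.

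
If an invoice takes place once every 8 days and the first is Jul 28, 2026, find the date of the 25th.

Feb 5, 2027

The 25th occurrence is 24 intervals after the first: 24 × 8 = 192 days after Jul 28, 2026.
Jul has 31 days — 3 days to the end of Jul leaves 189.
Aug has 31 days (158 left).
Sep has 30 days (128 left).
Oct has 31 days (97 left).
Nov has 30 days (67 left).
Dec has 31 days (36 left).
Jan has 31 days (5 left).
5 days into Feb → Feb 5, 2027.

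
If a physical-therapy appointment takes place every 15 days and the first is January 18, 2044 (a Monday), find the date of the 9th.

The 9th occurrence is 8 intervals after the first: 8 × 15 = 120 days after January 18, 2044.
January has 31 days — 13 days to the end of January leaves 107.
February has 29 days (78 left).
March has 31 days (47 left).
April has 30 days (17 left).
17 days into May → May 17, 2044.

May 17, 2044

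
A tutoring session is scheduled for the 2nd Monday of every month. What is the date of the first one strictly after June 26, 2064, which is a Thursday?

June 2064 starts on a Sunday; its first Monday is the 2nd, so the 2nd Monday is the 9th — June 9, 2064.
That is not after June 26, 2064, so look at July 2064.
July 2064 starts on a Tuesday; its first Monday is the 7th, so the 2nd Monday is the 14th — July 14, 2064.

July 14, 2064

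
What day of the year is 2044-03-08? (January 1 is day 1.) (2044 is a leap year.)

68

Days in months before March: 31 + 29 = 60.
Plus 8 days into March → day 68.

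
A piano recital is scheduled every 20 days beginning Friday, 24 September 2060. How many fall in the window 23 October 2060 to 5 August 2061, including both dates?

14

Occurrences land 20·i days after 24 September 2060 for i = 0, 1, 2, …
23 October 2060 is 29 days after the start; 29 ÷ 20 = 1 remainder 9; since the remainder is 9, round up to i = 2. First occurrence in the window: #3 on 3 November 2060 (2×20 = 40 days in).
5 August 2061 is 315 days after the start; 315 ÷ 20 = 15 remainder 15. Last occurrence in the window: #16 on 21 July 2061.
Occurrences #3 through #16: 14 in total.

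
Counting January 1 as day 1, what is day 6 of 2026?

January 6, 2026

6 into January → January 6.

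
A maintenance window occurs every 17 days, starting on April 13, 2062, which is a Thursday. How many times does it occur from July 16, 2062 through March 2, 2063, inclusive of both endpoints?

Occurrences land 17·i days after April 13, 2062 for i = 0, 1, 2, …
July 16, 2062 is 94 days after the start; 94 ÷ 17 = 5 remainder 9; since the remainder is 9, round up to i = 6. First occurrence in the window: #7 on July 24, 2062 (6×17 = 102 days in).
March 2, 2063 is 323 days after the start; 323 ÷ 17 = 19 remainder 0. Last occurrence in the window: #20 on March 2, 2063.
Occurrences #7 through #20: 14 in total.

14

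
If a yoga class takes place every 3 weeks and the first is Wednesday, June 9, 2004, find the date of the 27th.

The 27th occurrence is 26 intervals after the first: 26 × 21 = 546 days after June 9, 2004.
June has 30 days — 21 days to the end of June leaves 525.
From end of June to end of 2004 is 184 days (341 left).
January has 31 days (310 left).
February has 28 days (282 left).
March has 31 days (251 left).
April has 30 days (221 left).
May has 31 days (190 left).
June has 30 days (160 left).
July has 31 days (129 left).
August has 31 days (98 left).
September has 30 days (68 left).
October has 31 days (37 left).
November has 30 days (7 left).
7 days into December → December 7, 2005.

December 7, 2005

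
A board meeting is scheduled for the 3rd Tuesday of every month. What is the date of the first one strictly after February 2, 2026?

February 2026 starts on a Sunday; its first Tuesday is the 3rd, so the 3rd Tuesday is the 17th — February 17, 2026.
February 17, 2026 is after February 2, 2026, so that is the next one.

February 17, 2026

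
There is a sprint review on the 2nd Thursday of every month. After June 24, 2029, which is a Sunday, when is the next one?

July 12, 2029

June 2029 starts on a Friday; its first Thursday is the 7th, so the 2nd Thursday is the 14th — June 14, 2029.
That is not after June 24, 2029, so look at July 2029.
July 2029 starts on a Sunday; its first Thursday is the 5th, so the 2nd Thursday is the 12th — July 12, 2029.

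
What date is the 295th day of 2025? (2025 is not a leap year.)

22 October 2025

January has 31 days (295 − 31 = 264 remain).
February has 28 days (264 − 28 = 236 remain).
March has 31 days (236 − 31 = 205 remain).
April has 30 days (205 − 30 = 175 remain).
May has 31 days (175 − 31 = 144 remain).
June has 30 days (144 − 30 = 114 remain).
July has 31 days (114 − 31 = 83 remain).
August has 31 days (83 − 31 = 52 remain).
September has 30 days (52 − 30 = 22 remain).
22 into October → October 22.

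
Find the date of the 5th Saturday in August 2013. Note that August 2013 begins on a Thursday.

31 August 2013

August 2013 begins on a Thursday, so the first Saturday is August 3 (2 days later).
The 5th Saturday is 4 weeks later: 3 + 28 = 31.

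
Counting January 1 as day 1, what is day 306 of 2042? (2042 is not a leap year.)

January has 31 days (306 − 31 = 275 remain).
February has 28 days (275 − 28 = 247 remain).
March has 31 days (247 − 31 = 216 remain).
April has 30 days (216 − 30 = 186 remain).
May has 31 days (186 − 31 = 155 remain).
June has 30 days (155 − 30 = 125 remain).
July has 31 days (125 − 31 = 94 remain).
August has 31 days (94 − 31 = 63 remain).
September has 30 days (63 − 30 = 33 remain).
October has 31 days (33 − 31 = 2 remain).
2 into November → November 2.

November 2, 2042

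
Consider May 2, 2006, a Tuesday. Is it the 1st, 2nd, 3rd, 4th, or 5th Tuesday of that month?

1st

Day 2 falls in week ⌈2/7⌉ of the month.
Days 1–7 hold the 1st Tuesday, 8–14 the 2nd, 15–21 the 3rd, 22–28 the 4th, 29–31 the 5th.
2 is in the range for the 1st.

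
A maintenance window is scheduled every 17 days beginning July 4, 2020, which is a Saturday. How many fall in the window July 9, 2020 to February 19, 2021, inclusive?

Occurrences land 17·i days after July 4, 2020 for i = 0, 1, 2, …
July 9, 2020 is 5 days after the start; 5 ÷ 17 = 0 remainder 5; since the remainder is 5, round up to i = 1. First occurrence in the window: #2 on July 21, 2020 (1×17 = 17 days in).
February 19, 2021 is 230 days after the start; 230 ÷ 17 = 13 remainder 9. Last occurrence in the window: #14 on February 10, 2021.
Occurrences #2 through #14: 13 in total.

13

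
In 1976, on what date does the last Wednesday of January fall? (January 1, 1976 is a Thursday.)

January 28, 1976

January 1976 begins on a Thursday, so the first Wednesday is January 7 (6 days later).
January 1976 has 31 days. Adding weeks: 7, 14, 21, 28 — the last one ≤ 31 is the 28th.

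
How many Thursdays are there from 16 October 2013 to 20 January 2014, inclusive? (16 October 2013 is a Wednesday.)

14

16 October 2013 is a Wednesday; the first Thursday on or after it is 17 October 2013 (1 day later).
From 17 October 2013 to 20 January 2014: 14 + 30 + 31 + 20 = 95 days (rest of October, November, December, January).
95 ÷ 7 = 13 full weeks with remainder 4, so 13 more Thursdays after the first → 14.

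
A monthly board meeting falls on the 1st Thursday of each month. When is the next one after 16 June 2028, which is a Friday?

June 2028 starts on a Thursday, so its 1st Thursday is 1 June 2028.
That is not after 16 June 2028, so look at July 2028.
July 2028 starts on a Saturday, so its 1st Thursday is 6 July 2028 (5 days in).

6 July 2028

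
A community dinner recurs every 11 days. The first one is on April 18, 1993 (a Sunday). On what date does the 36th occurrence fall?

May 8, 1994

The 36th occurrence is 35 intervals after the first: 35 × 11 = 385 days after April 18, 1993.
April has 30 days — 12 days to the end of April leaves 373.
May has 31 days (342 left).
June has 30 days (312 left).
July has 31 days (281 left).
August has 31 days (250 left).
September has 30 days (220 left).
October has 31 days (189 left).
November has 30 days (159 left).
December has 31 days (128 left).
January has 31 days (97 left).
February has 28 days (69 left).
March has 31 days (38 left).
April has 30 days (8 left).
8 days into May → May 8, 1994.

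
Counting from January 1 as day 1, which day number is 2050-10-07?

Days in months before October: 31 + 28 + 31 + 30 + 31 + 30 + 31 + 31 + 30 = 273.
Plus 7 days into October → day 280.

280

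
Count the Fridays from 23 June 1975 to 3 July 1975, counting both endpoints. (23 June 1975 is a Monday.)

23 June 1975 is a Monday; the first Friday on or after it is 27 June 1975 (4 days later).
From 27 June 1975 to 3 July 1975: 3 + 3 = 6 days (rest of June, July).
6 ÷ 7 = 0 full weeks with remainder 6, so 0 more Fridays after the first → 1.

1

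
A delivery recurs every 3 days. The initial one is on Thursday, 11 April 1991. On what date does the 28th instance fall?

1 July 1991

The 28th occurrence is 27 intervals after the first: 27 × 3 = 81 days after 11 April 1991.
April has 30 days — 19 days to the end of April leaves 62.
May has 31 days (31 left).
June has 30 days (1 left).
1 day into July → 1 July 1991.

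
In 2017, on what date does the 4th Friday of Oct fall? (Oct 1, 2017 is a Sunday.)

Oct 27, 2017

Oct 2017 begins on a Sunday, so the first Friday is Oct 6 (5 days later).
The 4th Friday is 3 weeks later: 6 + 21 = 27.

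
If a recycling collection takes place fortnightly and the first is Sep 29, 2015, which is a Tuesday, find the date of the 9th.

Jan 19, 2016

The 9th occurrence is 8 intervals after the first: 8 × 14 = 112 days after Sep 29, 2015.
Sep has 30 days — 1 day to the end of Sep leaves 111.
Oct has 31 days (80 left).
Nov has 30 days (50 left).
Dec has 31 days (19 left).
19 days into Jan → Jan 19, 2016.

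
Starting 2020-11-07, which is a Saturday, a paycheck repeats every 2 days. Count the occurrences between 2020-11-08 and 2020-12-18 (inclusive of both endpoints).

20

Occurrences land 2·i days after 2020-11-07 for i = 0, 1, 2, …
2020-11-08 is 1 day after the start; 1 ÷ 2 = 0 remainder 1; since the remainder is 1, round up to i = 1. First occurrence in the window: #2 on 2020-11-09 (1×2 = 2 days in).
2020-12-18 is 41 days after the start; 41 ÷ 2 = 20 remainder 1. Last occurrence in the window: #21 on 2020-12-17.
Occurrences #2 through #21: 20 in total.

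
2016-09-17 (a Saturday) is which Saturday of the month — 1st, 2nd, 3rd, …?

Day 17 falls in week ⌈17/7⌉ of the month.
Days 1–7 hold the 1st Saturday, 8–14 the 2nd, 15–21 the 3rd, 22–28 the 4th, 29–31 the 5th.
17 is in the range for the 3rd.

3rd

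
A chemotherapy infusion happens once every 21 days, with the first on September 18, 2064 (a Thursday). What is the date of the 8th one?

February 12, 2065

The 8th occurrence is 7 intervals after the first: 7 × 21 = 147 days after September 18, 2064.
September has 30 days — 12 days to the end of September leaves 135.
October has 31 days (104 left).
November has 30 days (74 left).
December has 31 days (43 left).
January has 31 days (12 left).
12 days into February → February 12, 2065.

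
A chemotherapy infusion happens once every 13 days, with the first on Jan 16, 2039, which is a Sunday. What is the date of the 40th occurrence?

The 40th occurrence is 39 intervals after the first: 39 × 13 = 507 days after Jan 16, 2039.
Jan has 31 days — 15 days to the end of Jan leaves 492.
From end of Jan to end of 2039 is 334 days (158 left).
Jan has 31 days (127 left).
Feb has 29 days (98 left).
Mar has 31 days (67 left).
Apr has 30 days (37 left).
May has 31 days (6 left).
6 days into Jun → Jun 6, 2040.

Jun 6, 2040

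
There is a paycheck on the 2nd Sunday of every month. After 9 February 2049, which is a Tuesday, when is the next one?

February 2049 starts on a Monday; its first Sunday is the 7th, so the 2nd Sunday is the 14th — 14 February 2049.
14 February 2049 is after 9 February 2049, so that is the next one.

14 February 2049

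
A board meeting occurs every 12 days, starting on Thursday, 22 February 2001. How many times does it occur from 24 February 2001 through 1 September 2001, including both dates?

Occurrences land 12·i days after 22 February 2001 for i = 0, 1, 2, …
24 February 2001 is 2 days after the start; 2 ÷ 12 = 0 remainder 2; since the remainder is 2, round up to i = 1. First occurrence in the window: #2 on 6 March 2001 (1×12 = 12 days in).
1 September 2001 is 191 days after the start; 191 ÷ 12 = 15 remainder 11. Last occurrence in the window: #16 on 21 August 2001.
Occurrences #2 through #16: 15 in total.

15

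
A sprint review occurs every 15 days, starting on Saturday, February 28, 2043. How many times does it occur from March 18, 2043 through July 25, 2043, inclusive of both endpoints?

8

Occurrences land 15·i days after February 28, 2043 for i = 0, 1, 2, …
March 18, 2043 is 18 days after the start; 18 ÷ 15 = 1 remainder 3; since the remainder is 3, round up to i = 2. First occurrence in the window: #3 on March 30, 2043 (2×15 = 30 days in).
July 25, 2043 is 147 days after the start; 147 ÷ 15 = 9 remainder 12. Last occurrence in the window: #10 on July 13, 2043.
Occurrences #3 through #10: 8 in total.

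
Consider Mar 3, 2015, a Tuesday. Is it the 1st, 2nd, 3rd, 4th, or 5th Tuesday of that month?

Day 3 falls in week ⌈3/7⌉ of the month.
Days 1–7 hold the 1st Tuesday, 8–14 the 2nd, 15–21 the 3rd, 22–28 the 4th, 29–31 the 5th.
3 is in the range for the 1st.

1st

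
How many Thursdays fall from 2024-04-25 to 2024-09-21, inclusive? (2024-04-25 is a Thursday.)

2024-04-25 is a Thursday; the first Thursday on or after it is 2024-04-25.
From 2024-04-25 to 2024-09-21: 5 + 31 + 30 + 31 + 31 + 21 = 149 days (rest of April, May, June, July, August, September).
149 ÷ 7 = 21 full weeks with remainder 2, so 21 more Thursdays after the first → 22.

22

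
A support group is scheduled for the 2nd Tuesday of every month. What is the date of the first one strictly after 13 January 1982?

January 1982 starts on a Friday; its first Tuesday is the 5th, so the 2nd Tuesday is the 12th — 12 January 1982.
That is not after 13 January 1982, so look at February 1982.
February 1982 starts on a Monday; its first Tuesday is the 2nd, so the 2nd Tuesday is the 9th — 9 February 1982.

9 February 1982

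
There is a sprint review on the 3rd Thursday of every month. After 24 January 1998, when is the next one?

19 February 1998

January 1998 starts on a Thursday; its first Thursday is the 1st, so the 3rd Thursday is the 15th — 15 January 1998.
That is not after 24 January 1998, so look at February 1998.
February 1998 starts on a Sunday; its first Thursday is the 5th, so the 3rd Thursday is the 19th — 19 February 1998.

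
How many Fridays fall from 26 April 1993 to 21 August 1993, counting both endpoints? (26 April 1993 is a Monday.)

17

26 April 1993 is a Monday; the first Friday on or after it is 30 April 1993 (4 days later).
From 30 April 1993 to 21 August 1993: 0 + 31 + 30 + 31 + 21 = 113 days (rest of April, May, June, July, August).
113 ÷ 7 = 16 full weeks with remainder 1, so 16 more Fridays after the first → 17.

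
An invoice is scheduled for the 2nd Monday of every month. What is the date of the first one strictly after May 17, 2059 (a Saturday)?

June 9, 2059

May 2059 starts on a Thursday; its first Monday is the 5th, so the 2nd Monday is the 12th — May 12, 2059.
That is not after May 17, 2059, so look at June 2059.
June 2059 starts on a Sunday; its first Monday is the 2nd, so the 2nd Monday is the 9th — June 9, 2059.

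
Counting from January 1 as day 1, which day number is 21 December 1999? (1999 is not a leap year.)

Days in months before December: 31 + 28 + 31 + 30 + 31 + 30 + 31 + 31 + 30 + 31 + 30 = 334.
Plus 21 days into December → day 355.

355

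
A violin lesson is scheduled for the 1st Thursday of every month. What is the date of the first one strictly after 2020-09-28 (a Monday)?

September 2020 starts on a Tuesday, so its 1st Thursday is 2020-09-03 (2 days in).
That is not after 2020-09-28, so look at October 2020.
October 2020 starts on a Thursday, so its 1st Thursday is 2020-10-01.

2020-10-01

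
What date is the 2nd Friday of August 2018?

10 August 2018

August 2018 begins on a Wednesday, so the first Friday is August 3 (2 days later).
The 2nd Friday is 1 weeks later: 3 + 7 = 10.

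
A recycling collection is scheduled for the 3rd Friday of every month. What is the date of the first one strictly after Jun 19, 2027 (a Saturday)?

Jul 16, 2027

Jun 2027 starts on a Tuesday; its first Friday is the 4th, so the 3rd Friday is the 18th — Jun 18, 2027.
That is not after Jun 19, 2027, so look at Jul 2027.
Jul 2027 starts on a Thursday; its first Friday is the 2nd, so the 3rd Friday is the 16th — Jul 16, 2027.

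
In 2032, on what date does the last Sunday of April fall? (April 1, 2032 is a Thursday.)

April 25, 2032

April 2032 begins on a Thursday, so the first Sunday is April 4 (3 days later).
April 2032 has 30 days. Adding weeks: 4, 11, 18, 25 — the last one ≤ 30 is the 25th.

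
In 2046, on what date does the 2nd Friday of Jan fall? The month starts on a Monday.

Jan 12, 2046

Jan 2046 begins on a Monday, so the first Friday is Jan 5 (4 days later).
The 2nd Friday is 1 weeks later: 5 + 7 = 12.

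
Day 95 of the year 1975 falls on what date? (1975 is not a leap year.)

5 April 1975

January has 31 days (95 − 31 = 64 remain).
February has 28 days (64 − 28 = 36 remain).
March has 31 days (36 − 31 = 5 remain).
5 into April → April 5.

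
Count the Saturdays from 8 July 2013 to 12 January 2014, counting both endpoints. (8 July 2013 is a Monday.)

8 July 2013 is a Monday; the first Saturday on or after it is 13 July 2013 (5 days later).
From 13 July 2013 to 12 January 2014: 18 + 31 + 30 + 31 + 30 + 31 + 12 = 183 days (rest of July, August, September, October, November, December, January).
183 ÷ 7 = 26 full weeks with remainder 1, so 26 more Saturdays after the first → 27.

27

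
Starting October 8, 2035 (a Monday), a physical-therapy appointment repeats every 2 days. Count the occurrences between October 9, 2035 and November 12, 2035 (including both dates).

Occurrences land 2·i days after October 8, 2035 for i = 0, 1, 2, …
October 9, 2035 is 1 day after the start; 1 ÷ 2 = 0 remainder 1; since the remainder is 1, round up to i = 1. First occurrence in the window: #2 on October 10, 2035 (1×2 = 2 days in).
November 12, 2035 is 35 days after the start; 35 ÷ 2 = 17 remainder 1. Last occurrence in the window: #18 on November 11, 2035.
Occurrences #2 through #18: 17 in total.

17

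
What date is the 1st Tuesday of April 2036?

April 2036 begins on a Tuesday, so the first Tuesday is April 1.

1 April 2036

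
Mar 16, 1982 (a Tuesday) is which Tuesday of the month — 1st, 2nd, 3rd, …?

3rd

Day 16 falls in week ⌈16/7⌉ of the month.
Days 1–7 hold the 1st Tuesday, 8–14 the 2nd, 15–21 the 3rd, 22–28 the 4th, 29–31 the 5th.
16 is in the range for the 3rd.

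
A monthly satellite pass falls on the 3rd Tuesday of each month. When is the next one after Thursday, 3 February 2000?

15 February 2000

February 2000 starts on a Tuesday; its first Tuesday is the 1st, so the 3rd Tuesday is the 15th — 15 February 2000.
15 February 2000 is after 3 February 2000, so that is the next one.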